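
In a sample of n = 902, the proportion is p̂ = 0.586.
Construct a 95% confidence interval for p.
(0.554, 0.618)

Proportion CI:
SE = √(p̂(1-p̂)/n) = √(0.586 · 0.414 / 902) = 0.01640

z* = 1.960
Margin = z* · SE = 1.960 · 0.01640 = 0.0321

CI: 0.586 ± 0.0321 = (0.554, 0.618)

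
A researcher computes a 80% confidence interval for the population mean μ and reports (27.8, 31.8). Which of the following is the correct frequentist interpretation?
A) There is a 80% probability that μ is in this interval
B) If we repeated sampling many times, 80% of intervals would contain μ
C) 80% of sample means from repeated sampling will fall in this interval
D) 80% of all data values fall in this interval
B

A) Wrong — μ is fixed; the randomness lives in the interval, not in μ.
B) Correct — this is the frequentist long-run coverage interpretation.
C) Wrong — coverage applies to intervals containing μ, not to future x̄ values.
D) Wrong — a CI is about the parameter μ, not individual data values.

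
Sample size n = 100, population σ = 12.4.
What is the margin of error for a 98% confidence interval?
Margin of error = 2.88

Margin of error = z* · σ/√n
= 2.326 · 12.4/√100
= 2.326 · 12.4/10.0000
= 2.88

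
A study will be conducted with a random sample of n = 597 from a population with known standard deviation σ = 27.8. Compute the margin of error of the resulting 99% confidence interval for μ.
Margin of error = 2.93

Margin of error = z* · σ/√n
= 2.576 · 27.8/√597
= 2.576 · 27.8/24.4336
= 2.93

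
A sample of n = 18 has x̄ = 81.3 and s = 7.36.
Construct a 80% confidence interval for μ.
(78.99, 83.61)

t-interval (σ unknown):
df = n - 1 = 17
t* = 1.333 for 80% confidence

Margin of error = t* · s/√n = 1.333 · 7.36/√18 = 2.31

CI: (78.99, 83.61)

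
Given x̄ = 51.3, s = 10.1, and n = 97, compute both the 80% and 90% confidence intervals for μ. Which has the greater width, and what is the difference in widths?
90% CI is wider by 0.76

df = 96
80% CI: t* = 1.290, (49.98, 52.62), width = 2 · t* · s/√n = 2.65
90% CI: t* = 1.661, (49.60, 53.00), width = 2 · t* · s/√n = 3.41

The 90% CI is wider by 3.41 - 2.65 = 0.76.
Higher confidence requires a wider interval.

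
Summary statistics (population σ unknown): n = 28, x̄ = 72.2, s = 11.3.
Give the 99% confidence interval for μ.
(66.28, 78.12)

t-interval (σ unknown):
df = n - 1 = 27
t* = 2.771 for 99% confidence

Margin of error = t* · s/√n = 2.771 · 11.3/√28 = 5.92

CI: (66.28, 78.12)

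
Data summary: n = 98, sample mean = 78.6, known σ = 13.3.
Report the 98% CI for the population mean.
(75.48, 81.72)

z-interval (σ known):
z* = 2.326 for 98% confidence

Margin of error = z* · σ/√n = 2.326 · 13.3/√98 = 3.12

CI: (78.6 - 3.12, 78.6 + 3.12) = (75.48, 81.72)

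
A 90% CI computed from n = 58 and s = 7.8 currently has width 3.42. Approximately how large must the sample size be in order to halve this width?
n ≈ 232

CI width ∝ 1/√n
To reduce width by factor 2, need √n to grow by 2 → need 2² = 4 times as many samples.

Current: n = 58, width = 3.42
New: n = 232, width ≈ 1.69

Width reduced by factor of 3.42/1.69 = 2.02.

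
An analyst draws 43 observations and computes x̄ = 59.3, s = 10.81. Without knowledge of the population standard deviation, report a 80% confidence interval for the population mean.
(57.15, 61.45)

t-interval (σ unknown):
df = n - 1 = 42
t* = 1.302 for 80% confidence

Margin of error = t* · s/√n = 1.302 · 10.81/√43 = 2.15

CI: (57.15, 61.45)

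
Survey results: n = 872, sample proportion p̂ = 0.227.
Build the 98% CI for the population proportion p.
(0.194, 0.260)

Proportion CI:
SE = √(p̂(1-p̂)/n) = √(0.227 · 0.773 / 872) = 0.01419

z* = 2.326
Margin = z* · SE = 2.326 · 0.01419 = 0.0330

CI: 0.227 ± 0.0330 = (0.194, 0.260)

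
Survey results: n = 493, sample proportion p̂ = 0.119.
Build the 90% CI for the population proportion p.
(0.095, 0.143)

Proportion CI:
SE = √(p̂(1-p̂)/n) = √(0.119 · 0.881 / 493) = 0.01458

z* = 1.645
Margin = z* · SE = 1.645 · 0.01458 = 0.0240

CI: 0.119 ± 0.0240 = (0.095, 0.143)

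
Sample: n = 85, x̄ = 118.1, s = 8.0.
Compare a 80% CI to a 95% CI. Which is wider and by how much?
95% CI is wider by 1.21

df = 84
80% CI: t* = 1.292, (116.98, 119.22), width = 2 · t* · s/√n = 2.24
95% CI: t* = 1.989, (116.37, 119.83), width = 2 · t* · s/√n = 3.45

The 95% CI is wider by 3.45 - 2.24 = 1.21.
Higher confidence requires a wider interval.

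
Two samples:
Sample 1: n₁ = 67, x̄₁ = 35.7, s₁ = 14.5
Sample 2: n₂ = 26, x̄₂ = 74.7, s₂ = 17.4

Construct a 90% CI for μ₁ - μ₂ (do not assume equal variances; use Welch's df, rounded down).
(-45.48, -32.52)

Difference: x̄₁ - x̄₂ = -39.00
SE = √(s₁²/n₁ + s₂²/n₂) = √(14.5²/67 + 17.4²/26) = 3.8448
df = 39.21 → 39 (Welch–Satterthwaite, rounded down)
t* = 1.685

CI: -39.00 ± 1.685 · 3.8448 = -39.00 ± 6.48 = (-45.48, -32.52)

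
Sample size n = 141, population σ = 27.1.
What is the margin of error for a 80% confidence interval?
Margin of error = 2.93

Margin of error = z* · σ/√n
= 1.282 · 27.1/√141
= 1.282 · 27.1/11.8743
= 2.93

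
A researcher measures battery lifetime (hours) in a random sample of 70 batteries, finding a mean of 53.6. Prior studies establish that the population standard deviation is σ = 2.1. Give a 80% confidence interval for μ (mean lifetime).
(53.28, 53.92)

z-interval (σ known):
z* = 1.282 for 80% confidence

Margin of error = z* · σ/√n = 1.282 · 2.1/√70 = 0.32

CI: (53.6 - 0.32, 53.6 + 0.32) = (53.28, 53.92)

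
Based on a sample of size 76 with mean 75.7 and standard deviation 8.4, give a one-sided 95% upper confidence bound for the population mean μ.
μ ≤ 77.30

Upper bound (one-sided):
t* = 1.665 (one-sided for 95%)
Upper bound = x̄ + t* · s/√n = 75.7 + 1.665 · 8.4/√76 = 77.30

We are 95% confident that μ ≤ 77.30.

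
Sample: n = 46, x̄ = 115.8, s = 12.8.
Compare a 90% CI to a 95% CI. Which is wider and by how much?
95% CI is wider by 1.26

df = 45
90% CI: t* = 1.679, (112.63, 118.97), width = 2 · t* · s/√n = 6.34
95% CI: t* = 2.014, (112.00, 119.60), width = 2 · t* · s/√n = 7.60

The 95% CI is wider by 7.60 - 6.34 = 1.26.
Higher confidence requires a wider interval.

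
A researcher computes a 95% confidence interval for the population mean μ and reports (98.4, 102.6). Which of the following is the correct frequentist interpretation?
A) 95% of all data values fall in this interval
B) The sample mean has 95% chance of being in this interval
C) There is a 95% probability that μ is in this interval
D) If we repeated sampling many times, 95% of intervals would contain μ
D

A) Wrong — a CI is about the parameter μ, not individual data values.
B) Wrong — x̄ is observed and sits in the interval by construction.
C) Wrong — μ is fixed; the randomness lives in the interval, not in μ.
D) Correct — this is the frequentist long-run coverage interpretation.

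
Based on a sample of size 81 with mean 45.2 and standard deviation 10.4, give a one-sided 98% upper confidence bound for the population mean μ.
μ ≤ 47.61

Upper bound (one-sided):
t* = 2.088 (one-sided for 98%)
Upper bound = x̄ + t* · s/√n = 45.2 + 2.088 · 10.4/√81 = 47.61

We are 98% confident that μ ≤ 47.61.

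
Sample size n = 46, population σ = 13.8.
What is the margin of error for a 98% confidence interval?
Margin of error = 4.73

Margin of error = z* · σ/√n
= 2.326 · 13.8/√46
= 2.326 · 13.8/6.7823
= 4.73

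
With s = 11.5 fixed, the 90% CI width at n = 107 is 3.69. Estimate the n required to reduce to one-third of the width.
n ≈ 963

CI width ∝ 1/√n
To reduce width by factor 3, need √n to grow by 3 → need 3² = 9 times as many samples.

Current: n = 107, width = 3.69
New: n = 963, width ≈ 1.22

Width reduced by factor of 3.69/1.22 = 3.02.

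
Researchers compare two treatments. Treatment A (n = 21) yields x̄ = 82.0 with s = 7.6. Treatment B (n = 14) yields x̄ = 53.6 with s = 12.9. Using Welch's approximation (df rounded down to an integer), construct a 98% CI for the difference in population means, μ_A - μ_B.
(18.69, 38.11)

Difference: x̄₁ - x̄₂ = 28.40
SE = √(s₁²/n₁ + s₂²/n₂) = √(7.6²/21 + 12.9²/14) = 3.8258
df = 19.05 → 19 (Welch–Satterthwaite, rounded down)
t* = 2.539

CI: 28.40 ± 2.539 · 3.8258 = 28.40 ± 9.71 = (18.69, 38.11)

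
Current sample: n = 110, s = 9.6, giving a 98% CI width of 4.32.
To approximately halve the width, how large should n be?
n ≈ 440

CI width ∝ 1/√n
To reduce width by factor 2, need √n to grow by 2 → need 2² = 4 times as many samples.

Current: n = 110, width = 4.32
New: n = 440, width ≈ 2.14

Width reduced by factor of 4.32/2.14 = 2.02.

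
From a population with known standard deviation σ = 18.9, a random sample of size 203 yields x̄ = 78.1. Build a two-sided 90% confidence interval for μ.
(75.92, 80.28)

z-interval (σ known):
z* = 1.645 for 90% confidence

Margin of error = z* · σ/√n = 1.645 · 18.9/√203 = 2.18

CI: (78.1 - 2.18, 78.1 + 2.18) = (75.92, 80.28)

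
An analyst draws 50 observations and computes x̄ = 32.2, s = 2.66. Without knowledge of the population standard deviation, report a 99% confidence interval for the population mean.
(31.19, 33.21)

t-interval (σ unknown):
df = n - 1 = 49
t* = 2.680 for 99% confidence

Margin of error = t* · s/√n = 2.680 · 2.66/√50 = 1.01

CI: (31.19, 33.21)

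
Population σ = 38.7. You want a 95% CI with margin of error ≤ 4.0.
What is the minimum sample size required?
n ≥ 360

For margin E ≤ 4.0:
n ≥ (z* · σ / E)²
n ≥ (1.960 · 38.7 / 4.0)²
n ≥ 359.60

Minimum n = 360 (rounding up)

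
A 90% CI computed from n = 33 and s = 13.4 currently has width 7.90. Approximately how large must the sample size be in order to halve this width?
n ≈ 132

CI width ∝ 1/√n
To reduce width by factor 2, need √n to grow by 2 → need 2² = 4 times as many samples.

Current: n = 33, width = 7.90
New: n = 132, width ≈ 3.87

Width reduced by factor of 7.90/3.87 = 2.04.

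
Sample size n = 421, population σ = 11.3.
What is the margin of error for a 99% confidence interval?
Margin of error = 1.42

Margin of error = z* · σ/√n
= 2.576 · 11.3/√421
= 2.576 · 11.3/20.5183
= 1.42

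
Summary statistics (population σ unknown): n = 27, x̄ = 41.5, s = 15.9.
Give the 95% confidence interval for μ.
(35.21, 47.79)

t-interval (σ unknown):
df = n - 1 = 26
t* = 2.056 for 95% confidence

Margin of error = t* · s/√n = 2.056 · 15.9/√27 = 6.29

CI: (35.21, 47.79)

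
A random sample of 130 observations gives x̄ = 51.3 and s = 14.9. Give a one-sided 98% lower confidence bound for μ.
μ ≥ 48.59

Lower bound (one-sided):
t* = 2.075 (one-sided for 98%)
Lower bound = x̄ - t* · s/√n = 51.3 - 2.075 · 14.9/√130 = 48.59

We are 98% confident that μ ≥ 48.59.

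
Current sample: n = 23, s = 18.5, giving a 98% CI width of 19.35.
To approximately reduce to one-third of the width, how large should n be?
n ≈ 207

CI width ∝ 1/√n
To reduce width by factor 3, need √n to grow by 3 → need 3² = 9 times as many samples.

Current: n = 23, width = 19.35
New: n = 207, width ≈ 6.03

Width reduced by factor of 19.35/6.03 = 3.21.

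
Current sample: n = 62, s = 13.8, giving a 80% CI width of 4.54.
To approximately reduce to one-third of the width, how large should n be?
n ≈ 558

CI width ∝ 1/√n
To reduce width by factor 3, need √n to grow by 3 → need 3² = 9 times as many samples.

Current: n = 62, width = 4.54
New: n = 558, width ≈ 1.50

Width reduced by factor of 4.54/1.50 = 3.03.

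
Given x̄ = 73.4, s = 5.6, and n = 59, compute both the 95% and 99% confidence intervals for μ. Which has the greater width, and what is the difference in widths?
99% CI is wider by 0.96

df = 58
95% CI: t* = 2.002, (71.94, 74.86), width = 2 · t* · s/√n = 2.92
99% CI: t* = 2.663, (71.46, 75.34), width = 2 · t* · s/√n = 3.88

The 99% CI is wider by 3.88 - 2.92 = 0.96.
Higher confidence requires a wider interval.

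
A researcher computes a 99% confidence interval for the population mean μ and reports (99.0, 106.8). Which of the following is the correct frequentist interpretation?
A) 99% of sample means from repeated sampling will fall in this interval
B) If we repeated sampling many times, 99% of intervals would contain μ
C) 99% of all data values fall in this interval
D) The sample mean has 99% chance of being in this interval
B

A) Wrong — coverage applies to intervals containing μ, not to future x̄ values.
B) Correct — this is the frequentist long-run coverage interpretation.
C) Wrong — a CI is about the parameter μ, not individual data values.
D) Wrong — x̄ is observed and sits in the interval by construction.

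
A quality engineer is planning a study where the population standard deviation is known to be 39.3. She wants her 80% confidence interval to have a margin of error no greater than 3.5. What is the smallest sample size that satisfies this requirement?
n ≥ 208

For margin E ≤ 3.5:
n ≥ (z* · σ / E)²
n ≥ (1.282 · 39.3 / 3.5)²
n ≥ 207.22

Minimum n = 208 (rounding up)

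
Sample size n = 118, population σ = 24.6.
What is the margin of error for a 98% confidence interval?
Margin of error = 5.27

Margin of error = z* · σ/√n
= 2.326 · 24.6/√118
= 2.326 · 24.6/10.8628
= 5.27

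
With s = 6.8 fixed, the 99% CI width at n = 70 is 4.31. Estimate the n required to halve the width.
n ≈ 280

CI width ∝ 1/√n
To reduce width by factor 2, need √n to grow by 2 → need 2² = 4 times as many samples.

Current: n = 70, width = 4.31
New: n = 280, width ≈ 2.11

Width reduced by factor of 4.31/2.11 = 2.04.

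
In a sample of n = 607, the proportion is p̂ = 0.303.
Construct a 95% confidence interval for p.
(0.266, 0.340)

Proportion CI:
SE = √(p̂(1-p̂)/n) = √(0.303 · 0.697 / 607) = 0.01865

z* = 1.960
Margin = z* · SE = 1.960 · 0.01865 = 0.0366

CI: 0.303 ± 0.0366 = (0.266, 0.340)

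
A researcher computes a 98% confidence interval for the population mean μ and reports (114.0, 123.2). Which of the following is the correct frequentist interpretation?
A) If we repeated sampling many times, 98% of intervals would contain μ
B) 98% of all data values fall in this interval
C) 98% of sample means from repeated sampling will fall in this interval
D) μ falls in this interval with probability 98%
A

A) Correct — this is the frequentist long-run coverage interpretation.
B) Wrong — a CI is about the parameter μ, not individual data values.
C) Wrong — coverage applies to intervals containing μ, not to future x̄ values.
D) Wrong — μ is fixed; the randomness lives in the interval, not in μ.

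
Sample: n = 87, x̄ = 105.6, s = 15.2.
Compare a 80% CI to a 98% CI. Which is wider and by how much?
98% CI is wider by 3.51

df = 86
80% CI: t* = 1.291, (103.50, 107.70), width = 2 · t* · s/√n = 4.21
98% CI: t* = 2.370, (101.74, 109.46), width = 2 · t* · s/√n = 7.72

The 98% CI is wider by 7.72 - 4.21 = 3.51.
Higher confidence requires a wider interval.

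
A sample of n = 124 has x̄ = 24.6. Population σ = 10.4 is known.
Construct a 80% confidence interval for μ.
(23.40, 25.80)

z-interval (σ known):
z* = 1.282 for 80% confidence

Margin of error = z* · σ/√n = 1.282 · 10.4/√124 = 1.20

CI: (24.6 - 1.20, 24.6 + 1.20) = (23.40, 25.80)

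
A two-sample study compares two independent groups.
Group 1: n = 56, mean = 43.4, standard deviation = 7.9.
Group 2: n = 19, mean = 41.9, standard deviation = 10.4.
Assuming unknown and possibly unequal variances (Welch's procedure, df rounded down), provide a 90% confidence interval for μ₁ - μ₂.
(-2.96, 5.96)

Difference: x̄₁ - x̄₂ = 1.50
SE = √(s₁²/n₁ + s₂²/n₂) = √(7.9²/56 + 10.4²/19) = 2.6090
df = 25.42 → 25 (Welch–Satterthwaite, rounded down)
t* = 1.708

CI: 1.50 ± 1.708 · 2.6090 = 1.50 ± 4.46 = (-2.96, 5.96)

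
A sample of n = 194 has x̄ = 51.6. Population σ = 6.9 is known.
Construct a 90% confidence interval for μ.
(50.79, 52.41)

z-interval (σ known):
z* = 1.645 for 90% confidence

Margin of error = z* · σ/√n = 1.645 · 6.9/√194 = 0.81

CI: (51.6 - 0.81, 51.6 + 0.81) = (50.79, 52.41)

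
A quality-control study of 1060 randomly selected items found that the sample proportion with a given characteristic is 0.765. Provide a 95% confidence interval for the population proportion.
(0.739, 0.791)

Proportion CI:
SE = √(p̂(1-p̂)/n) = √(0.765 · 0.235 / 1060) = 0.01302

z* = 1.960
Margin = z* · SE = 1.960 · 0.01302 = 0.0255

CI: 0.765 ± 0.0255 = (0.739, 0.791)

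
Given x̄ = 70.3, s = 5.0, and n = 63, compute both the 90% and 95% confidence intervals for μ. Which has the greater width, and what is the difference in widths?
95% CI is wider by 0.42

df = 62
90% CI: t* = 1.670, (69.25, 71.35), width = 2 · t* · s/√n = 2.10
95% CI: t* = 1.999, (69.04, 71.56), width = 2 · t* · s/√n = 2.52

The 95% CI is wider by 2.52 - 2.10 = 0.42.
Higher confidence requires a wider interval.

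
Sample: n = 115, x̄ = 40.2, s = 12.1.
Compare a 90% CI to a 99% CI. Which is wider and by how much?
99% CI is wider by 2.17

df = 114
90% CI: t* = 1.658, (38.33, 42.07), width = 2 · t* · s/√n = 3.74
99% CI: t* = 2.620, (37.24, 43.16), width = 2 · t* · s/√n = 5.91

The 99% CI is wider by 5.91 - 3.74 = 2.17.
Higher confidence requires a wider interval.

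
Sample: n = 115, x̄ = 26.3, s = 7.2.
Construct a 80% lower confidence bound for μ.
μ ≥ 25.73

Lower bound (one-sided):
t* = 0.845 (one-sided for 80%)
Lower bound = x̄ - t* · s/√n = 26.3 - 0.845 · 7.2/√115 = 25.73

We are 80% confident that μ ≥ 25.73.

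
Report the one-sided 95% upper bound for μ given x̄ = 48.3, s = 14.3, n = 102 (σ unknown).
μ ≤ 50.65

Upper bound (one-sided):
t* = 1.660 (one-sided for 95%)
Upper bound = x̄ + t* · s/√n = 48.3 + 1.660 · 14.3/√102 = 50.65

We are 95% confident that μ ≤ 50.65.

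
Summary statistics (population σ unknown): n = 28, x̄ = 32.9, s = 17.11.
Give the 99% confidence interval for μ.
(23.94, 41.86)

t-interval (σ unknown):
df = n - 1 = 27
t* = 2.771 for 99% confidence

Margin of error = t* · s/√n = 2.771 · 17.11/√28 = 8.96

CI: (23.94, 41.86)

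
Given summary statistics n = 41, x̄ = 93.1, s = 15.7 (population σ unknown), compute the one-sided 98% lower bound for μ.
μ ≥ 87.89

Lower bound (one-sided):
t* = 2.123 (one-sided for 98%)
Lower bound = x̄ - t* · s/√n = 93.1 - 2.123 · 15.7/√41 = 87.89

We are 98% confident that μ ≥ 87.89.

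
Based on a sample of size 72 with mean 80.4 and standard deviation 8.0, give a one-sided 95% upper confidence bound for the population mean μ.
μ ≤ 81.97

Upper bound (one-sided):
t* = 1.667 (one-sided for 95%)
Upper bound = x̄ + t* · s/√n = 80.4 + 1.667 · 8.0/√72 = 81.97

We are 95% confident that μ ≤ 81.97.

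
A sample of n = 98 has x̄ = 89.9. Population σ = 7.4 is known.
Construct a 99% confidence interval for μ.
(87.97, 91.83)

z-interval (σ known):
z* = 2.576 for 99% confidence

Margin of error = z* · σ/√n = 2.576 · 7.4/√98 = 1.93

CI: (89.9 - 1.93, 89.9 + 1.93) = (87.97, 91.83)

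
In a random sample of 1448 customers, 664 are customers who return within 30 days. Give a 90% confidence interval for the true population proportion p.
(0.437, 0.480)

Proportion CI:
p̂ = 664/1448 = 0.45856
SE = √(p̂(1-p̂)/n) = √(0.45856 · 0.54144 / 1448) = 0.01309

z* = 1.645
Margin = z* · SE = 1.645 · 0.01309 = 0.0215

CI: 0.45856 ± 0.0215 = (0.437, 0.480)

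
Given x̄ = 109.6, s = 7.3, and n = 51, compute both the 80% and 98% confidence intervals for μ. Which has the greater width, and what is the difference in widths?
98% CI is wider by 2.25

df = 50
80% CI: t* = 1.299, (108.27, 110.93), width = 2 · t* · s/√n = 2.66
98% CI: t* = 2.403, (107.14, 112.06), width = 2 · t* · s/√n = 4.91

The 98% CI is wider by 4.91 - 2.66 = 2.25.
Higher confidence requires a wider interval.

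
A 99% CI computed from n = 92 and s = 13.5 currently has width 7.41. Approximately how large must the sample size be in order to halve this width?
n ≈ 368

CI width ∝ 1/√n
To reduce width by factor 2, need √n to grow by 2 → need 2² = 4 times as many samples.

Current: n = 92, width = 7.41
New: n = 368, width ≈ 3.64

Width reduced by factor of 7.41/3.64 = 2.04.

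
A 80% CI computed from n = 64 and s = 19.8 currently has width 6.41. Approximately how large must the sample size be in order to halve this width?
n ≈ 256

CI width ∝ 1/√n
To reduce width by factor 2, need √n to grow by 2 → need 2² = 4 times as many samples.

Current: n = 64, width = 6.41
New: n = 256, width ≈ 3.18

Width reduced by factor of 6.41/3.18 = 2.02.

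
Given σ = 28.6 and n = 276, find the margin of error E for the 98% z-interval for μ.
Margin of error = 4.00

Margin of error = z* · σ/√n
= 2.326 · 28.6/√276
= 2.326 · 28.6/16.6132
= 4.00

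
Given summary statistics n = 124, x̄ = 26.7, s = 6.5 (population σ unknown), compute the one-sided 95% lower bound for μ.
μ ≥ 25.73

Lower bound (one-sided):
t* = 1.657 (one-sided for 95%)
Lower bound = x̄ - t* · s/√n = 26.7 - 1.657 · 6.5/√124 = 25.73

We are 95% confident that μ ≥ 25.73.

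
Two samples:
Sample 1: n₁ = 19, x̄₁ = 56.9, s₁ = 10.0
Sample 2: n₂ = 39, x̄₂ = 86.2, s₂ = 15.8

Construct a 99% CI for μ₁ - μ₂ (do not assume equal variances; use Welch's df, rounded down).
(-38.44, -20.16)

Difference: x̄₁ - x̄₂ = -29.30
SE = √(s₁²/n₁ + s₂²/n₂) = √(10.0²/19 + 15.8²/39) = 3.4153
df = 51.98 → 51 (Welch–Satterthwaite, rounded down)
t* = 2.676

CI: -29.30 ± 2.676 · 3.4153 = -29.30 ± 9.14 = (-38.44, -20.16)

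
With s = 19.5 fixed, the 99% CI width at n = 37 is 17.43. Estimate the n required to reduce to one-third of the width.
n ≈ 333

CI width ∝ 1/√n
To reduce width by factor 3, need √n to grow by 3 → need 3² = 9 times as many samples.

Current: n = 37, width = 17.43
New: n = 333, width ≈ 5.54

Width reduced by factor of 17.43/5.54 = 3.15.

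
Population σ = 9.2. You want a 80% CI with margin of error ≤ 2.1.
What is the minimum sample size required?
n ≥ 32

For margin E ≤ 2.1:
n ≥ (z* · σ / E)²
n ≥ (1.282 · 9.2 / 2.1)²
n ≥ 31.54

Minimum n = 32 (rounding up)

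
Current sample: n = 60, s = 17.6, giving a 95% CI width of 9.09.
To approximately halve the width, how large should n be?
n ≈ 240

CI width ∝ 1/√n
To reduce width by factor 2, need √n to grow by 2 → need 2² = 4 times as many samples.

Current: n = 60, width = 9.09
New: n = 240, width ≈ 4.48

Width reduced by factor of 9.09/4.48 = 2.03.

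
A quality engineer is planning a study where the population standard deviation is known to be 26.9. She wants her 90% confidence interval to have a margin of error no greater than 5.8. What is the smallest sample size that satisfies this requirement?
n ≥ 59

For margin E ≤ 5.8:
n ≥ (z* · σ / E)²
n ≥ (1.645 · 26.9 / 5.8)²
n ≥ 58.21

Minimum n = 59 (rounding up)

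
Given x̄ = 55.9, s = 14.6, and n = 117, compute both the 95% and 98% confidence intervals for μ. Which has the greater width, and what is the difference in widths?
98% CI is wider by 1.02

df = 116
95% CI: t* = 1.981, (53.23, 58.57), width = 2 · t* · s/√n = 5.35
98% CI: t* = 2.359, (52.72, 59.08), width = 2 · t* · s/√n = 6.37

The 98% CI is wider by 6.37 - 5.35 = 1.02.
Higher confidence requires a wider interval.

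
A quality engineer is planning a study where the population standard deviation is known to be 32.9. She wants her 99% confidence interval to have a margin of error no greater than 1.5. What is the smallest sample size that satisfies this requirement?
n ≥ 3193

For margin E ≤ 1.5:
n ≥ (z* · σ / E)²
n ≥ (2.576 · 32.9 / 1.5)²
n ≥ 3192.28

Minimum n = 3193 (rounding up)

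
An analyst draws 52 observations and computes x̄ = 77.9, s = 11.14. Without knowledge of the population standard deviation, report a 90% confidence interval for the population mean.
(75.31, 80.49)

t-interval (σ unknown):
df = n - 1 = 51
t* = 1.675 for 90% confidence

Margin of error = t* · s/√n = 1.675 · 11.14/√52 = 2.59

CI: (75.31, 80.49)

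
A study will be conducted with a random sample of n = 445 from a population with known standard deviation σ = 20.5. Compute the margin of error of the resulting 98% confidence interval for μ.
Margin of error = 2.26

Margin of error = z* · σ/√n
= 2.326 · 20.5/√445
= 2.326 · 20.5/21.0950
= 2.26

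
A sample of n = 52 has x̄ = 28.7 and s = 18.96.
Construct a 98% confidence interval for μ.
(22.38, 35.02)

t-interval (σ unknown):
df = n - 1 = 51
t* = 2.402 for 98% confidence

Margin of error = t* · s/√n = 2.402 · 18.96/√52 = 6.32

CI: (22.38, 35.02)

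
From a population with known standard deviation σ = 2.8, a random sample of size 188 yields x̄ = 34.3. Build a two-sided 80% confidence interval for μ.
(34.04, 34.56)

z-interval (σ known):
z* = 1.282 for 80% confidence

Margin of error = z* · σ/√n = 1.282 · 2.8/√188 = 0.26

CI: (34.3 - 0.26, 34.3 + 0.26) = (34.04, 34.56)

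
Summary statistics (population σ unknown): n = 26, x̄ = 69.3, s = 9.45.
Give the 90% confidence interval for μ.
(66.13, 72.47)

t-interval (σ unknown):
df = n - 1 = 25
t* = 1.708 for 90% confidence

Margin of error = t* · s/√n = 1.708 · 9.45/√26 = 3.17

CI: (66.13, 72.47)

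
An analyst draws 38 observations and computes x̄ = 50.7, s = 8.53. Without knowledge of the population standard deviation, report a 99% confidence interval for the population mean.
(46.94, 54.46)

t-interval (σ unknown):
df = n - 1 = 37
t* = 2.715 for 99% confidence

Margin of error = t* · s/√n = 2.715 · 8.53/√38 = 3.76

CI: (46.94, 54.46)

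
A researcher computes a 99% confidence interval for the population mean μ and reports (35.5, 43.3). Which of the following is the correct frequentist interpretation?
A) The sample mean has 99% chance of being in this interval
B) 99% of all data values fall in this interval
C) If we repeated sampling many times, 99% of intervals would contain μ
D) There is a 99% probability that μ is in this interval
C

A) Wrong — x̄ is observed and sits in the interval by construction.
B) Wrong — a CI is about the parameter μ, not individual data values.
C) Correct — this is the frequentist long-run coverage interpretation.
D) Wrong — μ is fixed; the randomness lives in the interval, not in μ.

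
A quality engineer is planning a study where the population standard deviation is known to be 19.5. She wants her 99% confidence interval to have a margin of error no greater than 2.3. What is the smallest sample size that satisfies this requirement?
n ≥ 477

For margin E ≤ 2.3:
n ≥ (z* · σ / E)²
n ≥ (2.576 · 19.5 / 2.3)²
n ≥ 476.99

Minimum n = 477 (rounding up)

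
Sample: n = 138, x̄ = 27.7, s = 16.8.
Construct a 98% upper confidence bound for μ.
μ ≤ 30.66

Upper bound (one-sided):
t* = 2.073 (one-sided for 98%)
Upper bound = x̄ + t* · s/√n = 27.7 + 2.073 · 16.8/√138 = 30.66

We are 98% confident that μ ≤ 30.66.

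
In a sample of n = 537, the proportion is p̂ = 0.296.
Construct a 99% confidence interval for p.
(0.245, 0.347)

Proportion CI:
SE = √(p̂(1-p̂)/n) = √(0.296 · 0.704 / 537) = 0.01970

z* = 2.576
Margin = z* · SE = 2.576 · 0.01970 = 0.0507

CI: 0.296 ± 0.0507 = (0.245, 0.347)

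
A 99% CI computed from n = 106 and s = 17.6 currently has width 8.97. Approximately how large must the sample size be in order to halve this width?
n ≈ 424

CI width ∝ 1/√n
To reduce width by factor 2, need √n to grow by 2 → need 2² = 4 times as many samples.

Current: n = 106, width = 8.97
New: n = 424, width ≈ 4.42

Width reduced by factor of 8.97/4.42 = 2.03.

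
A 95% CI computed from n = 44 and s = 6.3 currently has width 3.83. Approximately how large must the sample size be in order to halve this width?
n ≈ 176

CI width ∝ 1/√n
To reduce width by factor 2, need √n to grow by 2 → need 2² = 4 times as many samples.

Current: n = 44, width = 3.83
New: n = 176, width ≈ 1.87

Width reduced by factor of 3.83/1.87 = 2.05.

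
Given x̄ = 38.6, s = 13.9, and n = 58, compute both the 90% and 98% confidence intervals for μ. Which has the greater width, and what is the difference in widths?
98% CI is wider by 2.64

df = 57
90% CI: t* = 1.672, (35.55, 41.65), width = 2 · t* · s/√n = 6.10
98% CI: t* = 2.394, (34.23, 42.97), width = 2 · t* · s/√n = 8.74

The 98% CI is wider by 8.74 - 6.10 = 2.64.
Higher confidence requires a wider interval.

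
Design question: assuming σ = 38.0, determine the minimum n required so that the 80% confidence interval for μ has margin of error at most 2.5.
n ≥ 380

For margin E ≤ 2.5:
n ≥ (z* · σ / E)²
n ≥ (1.282 · 38.0 / 2.5)²
n ≥ 379.72

Minimum n = 380 (rounding up)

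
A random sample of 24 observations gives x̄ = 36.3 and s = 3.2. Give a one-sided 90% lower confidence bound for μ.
μ ≥ 35.44

Lower bound (one-sided):
t* = 1.319 (one-sided for 90%)
Lower bound = x̄ - t* · s/√n = 36.3 - 1.319 · 3.2/√24 = 35.44

We are 90% confident that μ ≥ 35.44.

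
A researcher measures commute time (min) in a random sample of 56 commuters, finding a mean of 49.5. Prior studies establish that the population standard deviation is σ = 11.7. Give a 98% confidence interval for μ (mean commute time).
(45.86, 53.14)

z-interval (σ known):
z* = 2.326 for 98% confidence

Margin of error = z* · σ/√n = 2.326 · 11.7/√56 = 3.64

CI: (49.5 - 3.64, 49.5 + 3.64) = (45.86, 53.14)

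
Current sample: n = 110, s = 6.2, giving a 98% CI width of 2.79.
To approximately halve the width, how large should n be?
n ≈ 440

CI width ∝ 1/√n
To reduce width by factor 2, need √n to grow by 2 → need 2² = 4 times as many samples.

Current: n = 110, width = 2.79
New: n = 440, width ≈ 1.38

Width reduced by factor of 2.79/1.38 = 2.02.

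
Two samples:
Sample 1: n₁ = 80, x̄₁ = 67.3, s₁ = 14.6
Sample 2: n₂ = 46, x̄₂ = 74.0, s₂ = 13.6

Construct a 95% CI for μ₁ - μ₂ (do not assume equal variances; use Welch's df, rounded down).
(-11.83, -1.57)

Difference: x̄₁ - x̄₂ = -6.70
SE = √(s₁²/n₁ + s₂²/n₂) = √(14.6²/80 + 13.6²/46) = 2.5856
df = 99.51 → 99 (Welch–Satterthwaite, rounded down)
t* = 1.984

CI: -6.70 ± 1.984 · 2.5856 = -6.70 ± 5.13 = (-11.83, -1.57)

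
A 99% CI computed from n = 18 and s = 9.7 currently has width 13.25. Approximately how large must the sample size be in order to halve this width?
n ≈ 72

CI width ∝ 1/√n
To reduce width by factor 2, need √n to grow by 2 → need 2² = 4 times as many samples.

Current: n = 18, width = 13.25
New: n = 72, width ≈ 6.05

Width reduced by factor of 13.25/6.05 = 2.19.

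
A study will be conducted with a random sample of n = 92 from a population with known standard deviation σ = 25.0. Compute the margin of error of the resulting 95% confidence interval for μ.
Margin of error = 5.11

Margin of error = z* · σ/√n
= 1.960 · 25.0/√92
= 1.960 · 25.0/9.5917
= 5.11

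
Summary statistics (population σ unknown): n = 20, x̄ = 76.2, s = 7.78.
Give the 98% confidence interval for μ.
(71.78, 80.62)

t-interval (σ unknown):
df = n - 1 = 19
t* = 2.539 for 98% confidence

Margin of error = t* · s/√n = 2.539 · 7.78/√20 = 4.42

CI: (71.78, 80.62)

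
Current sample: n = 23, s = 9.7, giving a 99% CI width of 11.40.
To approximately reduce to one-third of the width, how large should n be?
n ≈ 207

CI width ∝ 1/√n
To reduce width by factor 3, need √n to grow by 3 → need 3² = 9 times as many samples.

Current: n = 23, width = 11.40
New: n = 207, width ≈ 3.51

Width reduced by factor of 11.40/3.51 = 3.25.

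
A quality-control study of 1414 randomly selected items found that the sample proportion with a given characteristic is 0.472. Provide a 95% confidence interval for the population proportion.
(0.446, 0.498)

Proportion CI:
SE = √(p̂(1-p̂)/n) = √(0.472 · 0.528 / 1414) = 0.01328

z* = 1.960
Margin = z* · SE = 1.960 · 0.01328 = 0.0260

CI: 0.472 ± 0.0260 = (0.446, 0.498)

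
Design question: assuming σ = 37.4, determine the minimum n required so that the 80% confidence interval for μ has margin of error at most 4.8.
n ≥ 100

For margin E ≤ 4.8:
n ≥ (z* · σ / E)²
n ≥ (1.282 · 37.4 / 4.8)²
n ≥ 99.78

Minimum n = 100 (rounding up)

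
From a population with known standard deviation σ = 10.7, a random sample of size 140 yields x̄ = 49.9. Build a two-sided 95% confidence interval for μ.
(48.13, 51.67)

z-interval (σ known):
z* = 1.960 for 95% confidence

Margin of error = z* · σ/√n = 1.960 · 10.7/√140 = 1.77

CI: (49.9 - 1.77, 49.9 + 1.77) = (48.13, 51.67)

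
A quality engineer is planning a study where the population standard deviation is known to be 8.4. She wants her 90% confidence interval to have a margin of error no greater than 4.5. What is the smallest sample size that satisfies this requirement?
n ≥ 10

For margin E ≤ 4.5:
n ≥ (z* · σ / E)²
n ≥ (1.645 · 8.4 / 4.5)²
n ≥ 9.43

Minimum n = 10 (rounding up)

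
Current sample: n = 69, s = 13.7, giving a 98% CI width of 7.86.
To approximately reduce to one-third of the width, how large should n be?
n ≈ 621

CI width ∝ 1/√n
To reduce width by factor 3, need √n to grow by 3 → need 3² = 9 times as many samples.

Current: n = 69, width = 7.86
New: n = 621, width ≈ 2.56

Width reduced by factor of 7.86/2.56 = 3.07.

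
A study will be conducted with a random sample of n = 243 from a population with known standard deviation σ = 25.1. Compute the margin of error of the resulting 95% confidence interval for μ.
Margin of error = 3.16

Margin of error = z* · σ/√n
= 1.960 · 25.1/√243
= 1.960 · 25.1/15.5885
= 3.16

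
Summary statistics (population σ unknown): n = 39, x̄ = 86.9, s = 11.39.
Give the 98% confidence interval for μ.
(82.47, 91.33)

t-interval (σ unknown):
df = n - 1 = 38
t* = 2.429 for 98% confidence

Margin of error = t* · s/√n = 2.429 · 11.39/√39 = 4.43

CI: (82.47, 91.33)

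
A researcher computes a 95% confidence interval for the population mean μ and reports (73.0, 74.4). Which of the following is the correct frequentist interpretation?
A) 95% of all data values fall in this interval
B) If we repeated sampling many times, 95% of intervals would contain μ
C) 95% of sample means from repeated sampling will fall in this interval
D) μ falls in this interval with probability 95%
B

A) Wrong — a CI is about the parameter μ, not individual data values.
B) Correct — this is the frequentist long-run coverage interpretation.
C) Wrong — coverage applies to intervals containing μ, not to future x̄ values.
D) Wrong — μ is fixed; the randomness lives in the interval, not in μ.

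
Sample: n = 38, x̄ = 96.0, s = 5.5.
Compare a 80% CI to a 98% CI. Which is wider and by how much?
98% CI is wider by 2.01

df = 37
80% CI: t* = 1.305, (94.84, 97.16), width = 2 · t* · s/√n = 2.33
98% CI: t* = 2.431, (93.83, 98.17), width = 2 · t* · s/√n = 4.34

The 98% CI is wider by 4.34 - 2.33 = 2.01.
Higher confidence requires a wider interval.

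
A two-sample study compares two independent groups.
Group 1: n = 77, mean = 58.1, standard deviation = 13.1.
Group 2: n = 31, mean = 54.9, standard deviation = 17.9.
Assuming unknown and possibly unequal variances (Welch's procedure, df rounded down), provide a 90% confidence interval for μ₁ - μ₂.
(-2.76, 9.16)

Difference: x̄₁ - x̄₂ = 3.20
SE = √(s₁²/n₁ + s₂²/n₂) = √(13.1²/77 + 17.9²/31) = 3.5446
df = 43.53 → 43 (Welch–Satterthwaite, rounded down)
t* = 1.681

CI: 3.20 ± 1.681 · 3.5446 = 3.20 ± 5.96 = (-2.76, 9.16)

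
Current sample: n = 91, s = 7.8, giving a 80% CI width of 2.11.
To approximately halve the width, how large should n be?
n ≈ 364

CI width ∝ 1/√n
To reduce width by factor 2, need √n to grow by 2 → need 2² = 4 times as many samples.

Current: n = 91, width = 2.11
New: n = 364, width ≈ 1.05

Width reduced by factor of 2.11/1.05 = 2.01.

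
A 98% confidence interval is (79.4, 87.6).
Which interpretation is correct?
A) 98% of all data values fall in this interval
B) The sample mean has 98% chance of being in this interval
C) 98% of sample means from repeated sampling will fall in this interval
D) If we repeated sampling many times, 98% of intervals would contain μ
D

A) Wrong — a CI is about the parameter μ, not individual data values.
B) Wrong — x̄ is observed and sits in the interval by construction.
C) Wrong — coverage applies to intervals containing μ, not to future x̄ values.
D) Correct — this is the frequentist long-run coverage interpretation.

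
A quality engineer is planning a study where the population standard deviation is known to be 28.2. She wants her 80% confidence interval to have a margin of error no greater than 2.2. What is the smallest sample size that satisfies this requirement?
n ≥ 271

For margin E ≤ 2.2:
n ≥ (z* · σ / E)²
n ≥ (1.282 · 28.2 / 2.2)²
n ≥ 270.04

Minimum n = 271 (rounding up)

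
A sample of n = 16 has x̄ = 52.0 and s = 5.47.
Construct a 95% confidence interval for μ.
(49.09, 54.91)

t-interval (σ unknown):
df = n - 1 = 15
t* = 2.131 for 95% confidence

Margin of error = t* · s/√n = 2.131 · 5.47/√16 = 2.91

CI: (49.09, 54.91)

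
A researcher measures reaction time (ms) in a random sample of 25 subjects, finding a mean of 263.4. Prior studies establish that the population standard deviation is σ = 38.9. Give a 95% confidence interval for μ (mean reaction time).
(248.15, 278.65)

z-interval (σ known):
z* = 1.960 for 95% confidence

Margin of error = z* · σ/√n = 1.960 · 38.9/√25 = 15.25

CI: (263.4 - 15.25, 263.4 + 15.25) = (248.15, 278.65)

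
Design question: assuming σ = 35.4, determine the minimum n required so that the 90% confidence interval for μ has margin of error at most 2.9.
n ≥ 404

For margin E ≤ 2.9:
n ≥ (z* · σ / E)²
n ≥ (1.645 · 35.4 / 2.9)²
n ≥ 403.22

Minimum n = 404 (rounding up)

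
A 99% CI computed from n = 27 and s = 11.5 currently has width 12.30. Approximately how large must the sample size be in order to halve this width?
n ≈ 108

CI width ∝ 1/√n
To reduce width by factor 2, need √n to grow by 2 → need 2² = 4 times as many samples.

Current: n = 27, width = 12.30
New: n = 108, width ≈ 5.81

Width reduced by factor of 12.30/5.81 = 2.12.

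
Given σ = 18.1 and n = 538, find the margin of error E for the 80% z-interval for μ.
Margin of error = 1.00

Margin of error = z* · σ/√n
= 1.282 · 18.1/√538
= 1.282 · 18.1/23.1948
= 1.00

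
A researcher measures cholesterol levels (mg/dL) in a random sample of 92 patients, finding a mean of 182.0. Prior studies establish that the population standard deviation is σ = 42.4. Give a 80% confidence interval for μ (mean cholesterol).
(176.33, 187.67)

z-interval (σ known):
z* = 1.282 for 80% confidence

Margin of error = z* · σ/√n = 1.282 · 42.4/√92 = 5.67

CI: (182.0 - 5.67, 182.0 + 5.67) = (176.33, 187.67)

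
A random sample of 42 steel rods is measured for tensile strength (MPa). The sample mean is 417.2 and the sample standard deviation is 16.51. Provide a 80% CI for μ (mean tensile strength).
(413.88, 420.52)

t-interval (σ unknown):
df = n - 1 = 41
t* = 1.303 for 80% confidence

Margin of error = t* · s/√n = 1.303 · 16.51/√42 = 3.32

CI: (413.88, 420.52)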